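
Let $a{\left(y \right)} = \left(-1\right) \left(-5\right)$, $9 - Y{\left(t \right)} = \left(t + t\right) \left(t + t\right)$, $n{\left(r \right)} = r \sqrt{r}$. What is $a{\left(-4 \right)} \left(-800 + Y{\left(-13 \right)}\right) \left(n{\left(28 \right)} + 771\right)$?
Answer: $-5655285 - 410760 \sqrt{7} \approx -6.7421 \cdot 10^{6}$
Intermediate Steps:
$n{\left(r \right)} = r^{\frac{3}{2}}$
$Y{\left(t \right)} = 9 - 4 t^{2}$ ($Y{\left(t \right)} = 9 - \left(t + t\right) \left(t + t\right) = 9 - 2 t 2 t = 9 - 4 t^{2}$)
$a{\left(y \right)} = 5$
$a{\left(-4 \right)} \left(-800 + Y{\left(-13 \right)}\right) \left(n{\left(28 \right)} + 771\right) = 5 \left(-800 + \left(9 - 4 \left(-13\right)^{2}\right)\right) \left(28^{\frac{3}{2}} + 771\right) = 5 \left(-800 + \left(9 - 676\right)\right) \left(56 \sqrt{7} + 771\right) = 5 \left(-800 + \left(9 - 676\right)\right) \left(771 + 56 \sqrt{7}\right) = 5 \left(-800 - 667\right) \left(771 + 56 \sqrt{7}\right) = 5 \left(- 1467 \left(771 + 56 \sqrt{7}\right)\right) = 5 \left(-1131057 - 82152 \sqrt{7}\right) = -5655285 - 410760 \sqrt{7}$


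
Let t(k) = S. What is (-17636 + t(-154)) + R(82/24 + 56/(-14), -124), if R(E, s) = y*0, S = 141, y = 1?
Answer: -17495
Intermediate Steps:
t(k) = 141
R(E, s) = 0 (R(E, s) = 1*0 = 0)
(-17636 + t(-154)) + R(82/24 + 56/(-14), -124) = (-17636 + 141) + 0 = -17495 + 0 = -17495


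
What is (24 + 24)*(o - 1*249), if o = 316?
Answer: 3216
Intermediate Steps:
(24 + 24)*(o - 1*249) = (24 + 24)*(316 - 1*249) = 48*(316 - 249) = 48*67 = 3216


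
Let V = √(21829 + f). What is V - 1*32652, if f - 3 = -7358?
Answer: -32652 + √14474 ≈ -32532.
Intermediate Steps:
f = -7355 (f = 3 - 7358 = -7355)
V = √14474 (V = √(21829 - 7355) = √14474 ≈ 120.31)
V - 1*32652 = √14474 - 1*32652 = √14474 - 32652 = -32652 + √14474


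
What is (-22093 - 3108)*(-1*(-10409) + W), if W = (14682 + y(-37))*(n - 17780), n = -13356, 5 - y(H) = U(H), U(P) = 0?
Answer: 11524014663623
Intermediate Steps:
y(H) = 5 (y(H) = 5 - 1*0 = 5 + 0 = 5)
W = -457294432 (W = (14682 + 5)*(-13356 - 17780) = 14687*(-31136) = -457294432)
(-22093 - 3108)*(-1*(-10409) + W) = (-22093 - 3108)*(-1*(-10409) - 457294432) = -25201*(10409 - 457294432) = -25201*(-457284023) = 11524014663623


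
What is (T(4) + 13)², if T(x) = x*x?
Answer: 841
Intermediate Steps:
T(x) = x²
(T(4) + 13)² = (4² + 13)² = (16 + 13)² = 29² = 841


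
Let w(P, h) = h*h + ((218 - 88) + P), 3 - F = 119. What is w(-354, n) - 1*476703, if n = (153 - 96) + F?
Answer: -473446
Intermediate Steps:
F = -116 (F = 3 - 1*119 = 3 - 119 = -116)
n = -59 (n = (153 - 96) - 116 = 57 - 116 = -59)
w(P, h) = 130 + P + h² (w(P, h) = h² + (130 + P) = 130 + P + h²)
w(-354, n) - 1*476703 = (130 - 354 + (-59)²) - 1*476703 = (130 - 354 + 3481) - 476703 = 3257 - 476703 = -473446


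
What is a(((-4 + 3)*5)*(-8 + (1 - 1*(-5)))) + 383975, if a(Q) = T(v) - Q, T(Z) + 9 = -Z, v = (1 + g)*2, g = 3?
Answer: 383948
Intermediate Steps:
v = 8 (v = (1 + 3)*2 = 4*2 = 8)
T(Z) = -9 - Z
a(Q) = -17 - Q (a(Q) = (-9 - 1*8) - Q = (-9 - 8) - Q = -17 - Q)
a(((-4 + 3)*5)*(-8 + (1 - 1*(-5)))) + 383975 = (-17 - (-4 + 3)*5*(-8 + (1 - 1*(-5)))) + 383975 = (-17 - (-1*5)*(-8 + (1 + 5))) + 383975 = (-17 - (-5)*(-8 + 6)) + 383975 = (-17 - (-5)*(-2)) + 383975 = (-17 - 1*10) + 383975 = (-17 - 10) + 383975 = -27 + 383975 = 383948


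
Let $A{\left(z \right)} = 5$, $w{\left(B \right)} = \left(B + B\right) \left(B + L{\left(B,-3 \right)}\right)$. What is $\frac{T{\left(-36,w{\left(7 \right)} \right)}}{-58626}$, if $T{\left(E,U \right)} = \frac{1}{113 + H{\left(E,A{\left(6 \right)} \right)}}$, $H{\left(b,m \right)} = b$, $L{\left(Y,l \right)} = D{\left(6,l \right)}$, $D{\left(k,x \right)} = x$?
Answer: $- \frac{1}{4514202} \approx -2.2152 \cdot 10^{-7}$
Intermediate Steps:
$L{\left(Y,l \right)} = l$
$w{\left(B \right)} = 2 B \left(-3 + B\right)$ ($w{\left(B \right)} = \left(B + B\right) \left(B - 3\right) = 2 B \left(-3 + B\right)$)
$T{\left(E,U \right)} = \frac{1}{113 + E}$
$\frac{T{\left(-36,w{\left(7 \right)} \right)}}{-58626} = \frac{1}{\left(113 - 36\right) \left(-58626\right)} = \frac{1}{77} \left(- \frac{1}{58626}\right) = - \frac{1}{4514202}$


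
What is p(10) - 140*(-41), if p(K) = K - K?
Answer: 5740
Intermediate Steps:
p(K) = 0
p(10) - 140*(-41) = 0 - 140*(-41) = 0 + 5740 = 5740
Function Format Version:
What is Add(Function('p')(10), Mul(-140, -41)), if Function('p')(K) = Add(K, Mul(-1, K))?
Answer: 5740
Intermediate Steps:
Function('p')(K) = 0
Add(Function('p')(10), Mul(-140, -41)) = Add(0, Mul(-140, -41)) = Add(0, 5740) = 5740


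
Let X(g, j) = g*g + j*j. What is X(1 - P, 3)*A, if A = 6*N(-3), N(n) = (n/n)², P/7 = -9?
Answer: 24630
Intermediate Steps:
P = -63 (P = 7*(-9) = -63)
N(n) = 1 (N(n) = 1² = 1)
X(g, j) = g² + j²
A = 6 (A = 6*1 = 6)
X(1 - P, 3)*A = ((1 - 1*(-63))² + 3²)*6 = ((1 + 63)² + 9)*6 = (64² + 9)*6 = (4096 + 9)*6 = 4105*6 = 24630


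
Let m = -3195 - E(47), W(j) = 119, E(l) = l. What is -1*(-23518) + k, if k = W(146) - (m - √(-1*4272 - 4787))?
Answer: 26879 + I*√9059 ≈ 26879.0 + 95.179*I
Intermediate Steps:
m = -3242 (m = -3195 - 1*47 = -3195 - 47 = -3242)
k = 3361 + I*√9059 (k = 119 - (-3242 - √(-1*4272 - 4787)) = 119 - (-3242 - √(-4272 - 4787)) = 119 - (-3242 - √(-9059)) = 119 - (-3242 - I*√9059) = 119 + (3242 + I*√9059) = 3361 + I*√9059 ≈ 3361.0 + 95.179*I)
-1*(-23518) + k = -1*(-23518) + (3361 + I*√9059) = 23518 + (3361 + I*√9059) = 26879 + I*√9059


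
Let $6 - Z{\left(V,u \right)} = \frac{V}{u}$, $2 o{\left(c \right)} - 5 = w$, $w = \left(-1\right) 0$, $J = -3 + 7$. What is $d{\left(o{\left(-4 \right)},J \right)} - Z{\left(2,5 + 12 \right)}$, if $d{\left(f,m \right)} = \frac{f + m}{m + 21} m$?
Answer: $- \frac{2058}{425} \approx -4.8424$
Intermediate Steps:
$J = 4$
$w = 0$
$o{\left(c \right)} = \frac{5}{2}$ ($o{\left(c \right)} = \frac{5}{2} + \frac{1}{2} \cdot 0 = \frac{5}{2} + 0 = \frac{5}{2}$)
$Z{\left(V,u \right)} = 6 - \frac{V}{u}$
$d{\left(f,m \right)} = \frac{m \left(f + m\right)}{21 + m}$ ($d{\left(f,m \right)} = \frac{f + m}{21 + m} m = \frac{m \left(f + m\right)}{21 + m}$)
$d{\left(o{\left(-4 \right)},J \right)} - Z{\left(2,5 + 12 \right)} = \frac{4 \left(\frac{5}{2} + 4\right)}{21 + 4} - \left(6 - \frac{2}{5 + 12}\right) = 4 \cdot \frac{1}{25} \cdot \frac{13}{2} - \left(6 - \frac{2}{17}\right) = 4 \cdot \frac{1}{25} \cdot \frac{13}{2} - \left(6 - 2 \cdot \frac{1}{17}\right) = \frac{26}{25} - \left(6 - \frac{2}{17}\right) = \frac{26}{25} - \frac{100}{17} = - \frac{2058}{425}$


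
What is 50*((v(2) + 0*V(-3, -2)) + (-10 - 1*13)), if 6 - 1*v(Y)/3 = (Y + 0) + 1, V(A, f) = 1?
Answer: -700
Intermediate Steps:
v(Y) = 15 - 3*Y (v(Y) = 18 - 3*((Y + 0) + 1) = 18 - 3*(Y + 1) = 18 - 3*(1 + Y) = 18 + (-3 - 3*Y) = 15 - 3*Y)
50*((v(2) + 0*V(-3, -2)) + (-10 - 1*13)) = 50*(((15 - 3*2) + 0*1) + (-10 - 1*13)) = 50*(((15 - 6) + 0) + (-10 - 13)) = 50*((9 + 0) - 23) = 50*(9 - 23) = 50*(-14) = -700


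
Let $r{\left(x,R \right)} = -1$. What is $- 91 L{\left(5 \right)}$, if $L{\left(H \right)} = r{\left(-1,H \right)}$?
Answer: $91$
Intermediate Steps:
$L{\left(H \right)} = -1$
$- 91 L{\left(5 \right)} = \left(-91\right) \left(-1\right) = 91$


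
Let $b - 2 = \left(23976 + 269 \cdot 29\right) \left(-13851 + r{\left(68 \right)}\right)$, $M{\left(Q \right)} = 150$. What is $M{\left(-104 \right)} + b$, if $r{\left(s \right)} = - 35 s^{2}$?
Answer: $-5582932755$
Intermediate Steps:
$b = -5582932905$ ($b = 2 + \left(23976 + 269 \cdot 29\right) \left(-13851 - 35 \cdot 68^{2}\right) = 2 + \left(23976 + 7801\right) \left(-13851 - 161840\right) = 2 + 31777 \left(-13851 - 161840\right) = 2 + 31777 \left(-175691\right) = 2 - 5582932907 = -5582932905$)
$M{\left(-104 \right)} + b = 150 - 5582932905 = -5582932755$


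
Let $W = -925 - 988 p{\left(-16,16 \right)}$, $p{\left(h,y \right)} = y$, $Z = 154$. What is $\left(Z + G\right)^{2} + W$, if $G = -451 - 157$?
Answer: $189383$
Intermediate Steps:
$G = -608$ ($G = -451 - 157 = -608$)
$W = -16733$ ($W = -925 - 15808 = -16733$)
$\left(Z + G\right)^{2} + W = \left(154 - 608\right)^{2} - 16733 = \left(-454\right)^{2} - 16733 = 206116 - 16733 = 189383$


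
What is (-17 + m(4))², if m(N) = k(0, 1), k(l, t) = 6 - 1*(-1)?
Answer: 100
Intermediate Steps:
k(l, t) = 7 (k(l, t) = 6 + 1 = 7)
m(N) = 7
(-17 + m(4))² = (-17 + 7)² = (-10)² = 100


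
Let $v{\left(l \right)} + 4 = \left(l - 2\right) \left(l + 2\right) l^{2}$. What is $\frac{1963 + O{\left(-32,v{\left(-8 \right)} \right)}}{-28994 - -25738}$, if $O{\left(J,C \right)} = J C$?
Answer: $\frac{120789}{3256} \approx 37.097$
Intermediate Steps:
$v{\left(l \right)} = -4 + l^{2} \left(-2 + l\right) \left(2 + l\right)$ ($v{\left(l \right)} = -4 + \left(l - 2\right) \left(l + 2\right) l^{2} = -4 + \left(-2 + l\right) \left(2 + l\right) l^{2} = -4 + l^{2} \left(-2 + l\right) \left(2 + l\right)$)
$O{\left(J,C \right)} = C J$
$\frac{1963 + O{\left(-32,v{\left(-8 \right)} \right)}}{-28994 - -25738} = \frac{1963 + \left(-4 + \left(-8\right)^{4} - 4 \left(-8\right)^{2}\right) \left(-32\right)}{-28994 - -25738} = \frac{1963 + \left(-4 + 4096 - 256\right) \left(-32\right)}{-28994 + 25738} = \frac{1963 + \left(-4 + 4096 - 256\right) \left(-32\right)}{-3256} = \left(1963 + 3836 \left(-32\right)\right) \left(- \frac{1}{3256}\right) = \left(1963 - 122752\right) \left(- \frac{1}{3256}\right) = \left(-120789\right) \left(- \frac{1}{3256}\right) = \frac{120789}{3256}$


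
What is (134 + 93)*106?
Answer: 24062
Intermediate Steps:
(134 + 93)*106 = 227*106 = 24062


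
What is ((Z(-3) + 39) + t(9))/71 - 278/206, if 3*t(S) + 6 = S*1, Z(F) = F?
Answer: -6058/7313 ≈ -0.82839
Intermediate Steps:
t(S) = -2 + S/3 (t(S) = -2 + (S*1)/3 = -2 + S/3)
((Z(-3) + 39) + t(9))/71 - 278/206 = ((-3 + 39) + (-2 + (⅓)*9))/71 - 278/206 = (36 + (-2 + 3))*(1/71) - 278*1/206 = (36 + 1)*(1/71) - 139/103 = 37*(1/71) - 139/103 = 37/71 - 139/103 = -6058/7313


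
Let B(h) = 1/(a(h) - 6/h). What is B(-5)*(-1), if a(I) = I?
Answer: 5/19 ≈ 0.26316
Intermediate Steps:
B(h) = 1/(h - 6/h)
B(-5)*(-1) = -5/(-6 + (-5)²)*(-1) = -5/(-6 + 25)*(-1) = -5/19*(-1) = 5/19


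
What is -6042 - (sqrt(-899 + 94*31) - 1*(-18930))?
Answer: -24972 - sqrt(2015) ≈ -25017.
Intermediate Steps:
-6042 - (sqrt(-899 + 94*31) - 1*(-18930)) = -6042 - (sqrt(-899 + 2914) + 18930) = -6042 - (sqrt(2015) + 18930) = -6042 - (18930 + sqrt(2015)) = -6042 + (-18930 - sqrt(2015)) = -24972 - sqrt(2015)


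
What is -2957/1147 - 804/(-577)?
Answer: -784001/661819 ≈ -1.1846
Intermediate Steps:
-2957/1147 - 804/(-577) = -2957*1/1147 - 804*(-1/577) = -2957/1147 + 804/577 = -784001/661819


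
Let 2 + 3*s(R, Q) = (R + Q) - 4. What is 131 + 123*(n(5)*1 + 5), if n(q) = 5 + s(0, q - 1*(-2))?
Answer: 1402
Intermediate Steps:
s(R, Q) = -2 + Q/3 + R/3 (s(R, Q) = -2/3 + ((R + Q) - 4)/3 = -2/3 + ((Q + R) - 4)/3 = -2/3 + (-4 + Q + R)/3 = -2/3 + (-4/3 + Q/3 + R/3) = -2 + Q/3 + R/3)
n(q) = 11/3 + q/3 (n(q) = 5 + (-2 + (q - 1*(-2))/3 + (1/3)*0) = 5 + (-2 + (q + 2)/3 + 0) = 5 + (-2 + (2 + q)/3 + 0) = 5 + (-2 + (2/3 + q/3) + 0) = 5 + (-4/3 + q/3) = 11/3 + q/3)
131 + 123*(n(5)*1 + 5) = 131 + 123*((11/3 + (1/3)*5)*1 + 5) = 131 + 123*((11/3 + 5/3)*1 + 5) = 131 + 123*((16/3)*1 + 5) = 131 + 123*(16/3 + 5) = 131 + 123*(31/3) = 131 + 1271 = 1402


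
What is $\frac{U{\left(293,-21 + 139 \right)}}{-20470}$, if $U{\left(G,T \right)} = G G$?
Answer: $- \frac{85849}{20470} \approx -4.1939$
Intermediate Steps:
$U{\left(G,T \right)} = G^{2}$
$\frac{U{\left(293,-21 + 139 \right)}}{-20470} = \frac{293^{2}}{-20470} = 85849 \left(- \frac{1}{20470}\right) = - \frac{85849}{20470}$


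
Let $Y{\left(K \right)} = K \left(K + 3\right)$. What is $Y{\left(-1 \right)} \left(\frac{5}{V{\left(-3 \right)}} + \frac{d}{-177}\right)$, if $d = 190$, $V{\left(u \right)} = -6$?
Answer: $\frac{225}{59} \approx 3.8136$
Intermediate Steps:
$Y{\left(K \right)} = K \left(3 + K\right)$
$Y{\left(-1 \right)} \left(\frac{5}{V{\left(-3 \right)}} + \frac{d}{-177}\right) = - (3 - 1) \left(\frac{5}{-6} + \frac{190}{-177}\right) = \left(-1\right) 2 \left(5 \left(- \frac{1}{6}\right) + 190 \left(- \frac{1}{177}\right)\right) = - 2 \left(- \frac{5}{6} - \frac{190}{177}\right) = \left(-2\right) \left(- \frac{225}{118}\right) = \frac{225}{59}$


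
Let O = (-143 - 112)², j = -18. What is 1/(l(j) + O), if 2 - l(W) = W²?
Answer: 1/64703 ≈ 1.5455e-5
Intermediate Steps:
O = 65025 (O = (-255)² = 65025)
l(W) = 2 - W²
1/(l(j) + O) = 1/((2 - 1*(-18)²) + 65025) = 1/((2 - 1*324) + 65025) = 1/((2 - 324) + 65025) = 1/(-322 + 65025) = 1/64703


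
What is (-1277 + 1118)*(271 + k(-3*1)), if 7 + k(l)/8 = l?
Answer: -30369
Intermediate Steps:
k(l) = -56 + 8*l
(-1277 + 1118)*(271 + k(-3*1)) = (-1277 + 1118)*(271 + (-56 + 8*(-3*1))) = -159*(271 + (-56 + 8*(-3))) = -159*(271 + (-56 - 24)) = -159*(271 - 80) = -159*191 = -30369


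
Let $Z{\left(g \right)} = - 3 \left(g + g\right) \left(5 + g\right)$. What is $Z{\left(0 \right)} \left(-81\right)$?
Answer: $0$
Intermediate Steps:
$Z{\left(g \right)} = - 6 g \left(5 + g\right)$ ($Z{\left(g \right)} = - 3 \cdot 2 g \left(5 + g\right) = - 6 g \left(5 + g\right)$)
$Z{\left(0 \right)} \left(-81\right) = \left(-6\right) 0 \left(5 + 0\right) \left(-81\right) = \left(-6\right) 0 \cdot 5 \left(-81\right) = 0 \left(-81\right) = 0$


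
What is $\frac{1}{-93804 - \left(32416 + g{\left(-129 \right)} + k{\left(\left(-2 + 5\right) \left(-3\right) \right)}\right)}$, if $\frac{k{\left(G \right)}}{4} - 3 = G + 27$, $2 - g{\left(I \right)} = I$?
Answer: $- \frac{1}{126435} \approx -7.9092 \cdot 10^{-6}$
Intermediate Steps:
$g{\left(I \right)} = 2 - I$
$k{\left(G \right)} = 120 + 4 G$ ($k{\left(G \right)} = 12 + 4 \left(G + 27\right) = 12 + 4 \left(27 + G\right) = 12 + \left(108 + 4 G\right) = 120 + 4 G$)
$\frac{1}{-93804 - \left(32416 + g{\left(-129 \right)} + k{\left(\left(-2 + 5\right) \left(-3\right) \right)}\right)} = \frac{1}{-93804 - \left(32538 + 129 + 4 \left(-2 + 5\right) \left(-3\right)\right)} = \frac{1}{-93804 - \left(32667 + 4 \cdot 3 \left(-3\right)\right)} = \frac{1}{-93804 - \left(32667 - 36\right)} = \frac{1}{-93804 - 32631} = \frac{1}{-126435} = - \frac{1}{126435}$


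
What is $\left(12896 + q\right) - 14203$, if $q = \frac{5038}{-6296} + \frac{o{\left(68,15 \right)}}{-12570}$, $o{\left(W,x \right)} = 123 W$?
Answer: $- \frac{8629409037}{6595060} \approx -1308.5$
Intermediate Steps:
$q = - \frac{9665617}{6595060}$ ($q = \frac{5038}{-6296} + \frac{123 \cdot 68}{-12570} = 5038 \left(- \frac{1}{6296}\right) + 8364 \left(- \frac{1}{12570}\right) = - \frac{2519}{3148} - \frac{1394}{2095} = - \frac{9665617}{6595060} \approx -1.4656$)
$\left(12896 + q\right) - 14203 = \left(12896 - \frac{9665617}{6595060}\right) - 14203 = \frac{85040228143}{6595060} - 14203 = - \frac{8629409037}{6595060}$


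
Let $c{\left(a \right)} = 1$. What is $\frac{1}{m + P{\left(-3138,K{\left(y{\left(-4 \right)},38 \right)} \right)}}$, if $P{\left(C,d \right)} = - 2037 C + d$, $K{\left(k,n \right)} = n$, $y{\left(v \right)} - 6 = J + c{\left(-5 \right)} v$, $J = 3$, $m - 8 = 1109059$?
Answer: $\frac{1}{7501211} \approx 1.3331 \cdot 10^{-7}$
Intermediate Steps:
$m = 1109067$ ($m = 8 + 1109059 = 1109067$)
$y{\left(v \right)} = 9 + v$ ($y{\left(v \right)} = 6 + \left(3 + 1 v\right) = 6 + \left(3 + v\right) = 9 + v$)
$P{\left(C,d \right)} = d - 2037 C$
$\frac{1}{m + P{\left(-3138,K{\left(y{\left(-4 \right)},38 \right)} \right)}} = \frac{1}{1109067 + \left(38 - -6392106\right)} = \frac{1}{1109067 + \left(38 + 6392106\right)} = \frac{1}{1109067 + 6392144} = \frac{1}{7501211}$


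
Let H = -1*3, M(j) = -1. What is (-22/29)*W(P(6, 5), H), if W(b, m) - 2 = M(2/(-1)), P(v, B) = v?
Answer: -22/29 ≈ -0.75862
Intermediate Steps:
H = -3
W(b, m) = 1 (W(b, m) = 2 - 1 = 1)
(-22/29)*W(P(6, 5), H) = -22/29*1 = -22/29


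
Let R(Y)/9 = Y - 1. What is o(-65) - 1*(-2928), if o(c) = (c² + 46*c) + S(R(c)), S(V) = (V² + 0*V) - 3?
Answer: 356996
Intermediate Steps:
R(Y) = -9 + 9*Y (R(Y) = 9*(Y - 1) = 9*(-1 + Y) = -9 + 9*Y)
S(V) = -3 + V² (S(V) = (V² + 0) - 3 = V² - 3 = -3 + V²)
o(c) = -3 + c² + (-9 + 9*c)² + 46*c (o(c) = (c² + 46*c) + (-3 + (-9 + 9*c)²) = -3 + c² + (-9 + 9*c)² + 46*c)
o(-65) - 1*(-2928) = (78 - 116*(-65) + 82*(-65)²) - 1*(-2928) = (78 + 7540 + 82*4225) + 2928 = (78 + 7540 + 346450) + 2928 = 354068 + 2928 = 356996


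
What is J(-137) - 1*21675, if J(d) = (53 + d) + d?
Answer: -21896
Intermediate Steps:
J(d) = 53 + 2*d
J(-137) - 1*21675 = (53 + 2*(-137)) - 1*21675 = (53 - 274) - 21675 = -221 - 21675 = -21896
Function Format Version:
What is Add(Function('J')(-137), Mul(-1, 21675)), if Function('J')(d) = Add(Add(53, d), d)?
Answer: -21896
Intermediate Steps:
Function('J')(d) = Add(53, Mul(2, d))
Add(Function('J')(-137), Mul(-1, 21675)) = Add(Add(53, Mul(2, -137)), Mul(-1, 21675)) = Add(Add(53, -274), -21675) = Add(-221, -21675) = -21896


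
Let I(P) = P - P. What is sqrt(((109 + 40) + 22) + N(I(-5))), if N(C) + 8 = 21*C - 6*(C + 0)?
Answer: sqrt(163) ≈ 12.767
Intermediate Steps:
I(P) = 0
N(C) = -8 + 15*C (N(C) = -8 + (21*C - 6*(C + 0)) = -8 + (21*C - 6*C) = -8 + 15*C)
sqrt(((109 + 40) + 22) + N(I(-5))) = sqrt(((109 + 40) + 22) + (-8 + 15*0)) = sqrt((149 + 22) + (-8 + 0)) = sqrt(171 - 8) = sqrt(163)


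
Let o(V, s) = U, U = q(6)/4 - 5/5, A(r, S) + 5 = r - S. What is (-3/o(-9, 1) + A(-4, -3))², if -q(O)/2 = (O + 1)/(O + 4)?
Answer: 1156/81 ≈ 14.272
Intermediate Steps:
A(r, S) = -5 + r - S (A(r, S) = -5 + (r - S) = -5 + r - S)
q(O) = -2*(1 + O)/(4 + O) (q(O) = -2*(O + 1)/(O + 4) = -2*(1 + O)/(4 + O))
U = -27/20 (U = (2*(-1 - 1*6)/(4 + 6))/4 - 5/5 = (2*(-1 - 6)/10)*(¼) - 5*⅕ = (2*(⅒)*(-7))*(¼) - 1 = -7/5*¼ - 1 = -7/20 - 1 = -27/20 ≈ -1.3500)
o(V, s) = -27/20
(-3/o(-9, 1) + A(-4, -3))² = (-3/(-27/20) + (-5 - 4 - 1*(-3)))² = (-3*(-20/27) + (-5 - 4 + 3))² = (20/9 - 6)² = (-34/9)² = 1156/81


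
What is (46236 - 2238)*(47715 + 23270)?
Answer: 3123198030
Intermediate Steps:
(46236 - 2238)*(47715 + 23270) = 43998*70985 = 3123198030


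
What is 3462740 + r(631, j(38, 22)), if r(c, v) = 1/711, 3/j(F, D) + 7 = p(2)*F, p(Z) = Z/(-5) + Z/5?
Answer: 2462008141/711 ≈ 3.4627e+6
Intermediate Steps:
p(Z) = 0 (p(Z) = Z*(-1/5) + Z*(1/5) = -Z/5 + Z/5 = 0)
j(F, D) = -3/7 (j(F, D) = 3/(-7 + 0*F) = 3/(-7 + 0) = 3/(-7) = 3*(-1/7) = -3/7)
r(c, v) = 1/711
3462740 + r(631, j(38, 22)) = 3462740 + 1/711 = 2462008141/711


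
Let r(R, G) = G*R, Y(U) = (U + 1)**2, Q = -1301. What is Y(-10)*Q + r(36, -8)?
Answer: -105669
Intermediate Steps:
Y(U) = (1 + U)**2
Y(-10)*Q + r(36, -8) = (1 - 10)**2*(-1301) - 8*36 = (-9)**2*(-1301) - 288 = 81*(-1301) - 288 = -105381 - 288 = -105669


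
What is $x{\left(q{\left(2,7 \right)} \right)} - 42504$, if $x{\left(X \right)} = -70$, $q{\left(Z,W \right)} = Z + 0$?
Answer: $-42574$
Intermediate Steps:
$q{\left(Z,W \right)} = Z$
$x{\left(q{\left(2,7 \right)} \right)} - 42504 = -70 - 42504 = -42574$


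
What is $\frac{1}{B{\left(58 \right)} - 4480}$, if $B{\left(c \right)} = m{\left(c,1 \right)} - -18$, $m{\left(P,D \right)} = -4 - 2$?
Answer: $- \frac{1}{4468} \approx -0.00022381$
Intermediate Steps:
$m{\left(P,D \right)} = -6$ ($m{\left(P,D \right)} = -4 - 2 = -6$)
$B{\left(c \right)} = 12$ ($B{\left(c \right)} = -6 - -18 = -6 + 18 = 12$)
$\frac{1}{B{\left(58 \right)} - 4480} = \frac{1}{12 - 4480} = \frac{1}{-4468} = - \frac{1}{4468}$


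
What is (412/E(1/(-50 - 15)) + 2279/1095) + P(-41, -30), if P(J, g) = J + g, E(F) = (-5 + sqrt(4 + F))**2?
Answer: -21392407774/510805455 + 66950*sqrt(16835)/466489 ≈ -23.258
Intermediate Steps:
(412/E(1/(-50 - 15)) + 2279/1095) + P(-41, -30) = (412/((-5 + sqrt(4 + 1/(-50 - 15)))**2) + 2279/1095) + (-41 - 30) = (412/((-5 + sqrt(4 + 1/(-65)))**2) + 2279*(1/1095)) - 71 = (412/((-5 + sqrt(4 - 1/65))**2) + 2279/1095) - 71 = (412/((-5 + sqrt(259/65))**2) + 2279/1095) - 71 = (412/((-5 + sqrt(16835)/65)**2) + 2279/1095) - 71 = (412/(-5 + sqrt(16835)/65)**2 + 2279/1095) - 71 = (2279/1095 + 412/(-5 + sqrt(16835)/65)**2) - 71 = -75466/1095 + 412/(-5 + sqrt(16835)/65)**2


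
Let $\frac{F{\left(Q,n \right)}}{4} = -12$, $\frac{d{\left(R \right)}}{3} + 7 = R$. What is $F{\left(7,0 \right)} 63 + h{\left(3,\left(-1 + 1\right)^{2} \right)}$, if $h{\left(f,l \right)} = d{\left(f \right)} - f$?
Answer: $-3039$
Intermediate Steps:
$d{\left(R \right)} = -21 + 3 R$
$F{\left(Q,n \right)} = -48$ ($F{\left(Q,n \right)} = 4 \left(-12\right) = -48$)
$h{\left(f,l \right)} = -21 + 2 f$ ($h{\left(f,l \right)} = \left(-21 + 3 f\right) - f = -21 + 2 f$)
$F{\left(7,0 \right)} 63 + h{\left(3,\left(-1 + 1\right)^{2} \right)} = \left(-48\right) 63 + \left(-21 + 2 \cdot 3\right) = -3024 + \left(-21 + 6\right) = -3024 - 15 = -3039$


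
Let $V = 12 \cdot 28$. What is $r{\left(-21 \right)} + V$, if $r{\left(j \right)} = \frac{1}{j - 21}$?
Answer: $\frac{14111}{42} \approx 335.98$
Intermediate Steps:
$r{\left(j \right)} = \frac{1}{-21 + j}$
$V = 336$
$r{\left(-21 \right)} + V = \frac{1}{-21 - 21} + 336 = \frac{1}{-42} + 336 = - \frac{1}{42} + 336 = \frac{14111}{42}$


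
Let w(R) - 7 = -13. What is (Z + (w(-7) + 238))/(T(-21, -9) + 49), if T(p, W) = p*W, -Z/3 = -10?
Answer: 131/119 ≈ 1.1008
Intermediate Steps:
Z = 30 (Z = -3*(-10) = 30)
w(R) = -6 (w(R) = 7 - 13 = -6)
T(p, W) = W*p
(Z + (w(-7) + 238))/(T(-21, -9) + 49) = (30 + (-6 + 238))/(-9*(-21) + 49) = (30 + 232)/(189 + 49) = 262/238 = 262*(1/238) = 131/119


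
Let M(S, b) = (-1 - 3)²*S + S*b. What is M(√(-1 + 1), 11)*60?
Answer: 0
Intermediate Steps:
M(S, b) = 16*S + S*b (M(S, b) = (-4)²*S + S*b = 16*S + S*b)
M(√(-1 + 1), 11)*60 = (√(-1 + 1)*(16 + 11))*60 = (√0*27)*60 = (0*27)*60 = 0*60 = 0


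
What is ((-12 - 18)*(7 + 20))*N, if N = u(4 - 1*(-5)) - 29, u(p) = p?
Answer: 16200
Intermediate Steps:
N = -20 (N = (4 - 1*(-5)) - 29 = (4 + 5) - 29 = 9 - 29 = -20)
((-12 - 18)*(7 + 20))*N = ((-12 - 18)*(7 + 20))*(-20) = -30*27*(-20) = -810*(-20) = 16200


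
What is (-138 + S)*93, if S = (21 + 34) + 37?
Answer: -4278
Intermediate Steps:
S = 92 (S = 55 + 37 = 92)
(-138 + S)*93 = (-138 + 92)*93 = -46*93 = -4278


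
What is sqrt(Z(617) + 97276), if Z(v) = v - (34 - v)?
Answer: 2*sqrt(24619) ≈ 313.81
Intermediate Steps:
Z(v) = -34 + 2*v (Z(v) = v + (-34 + v) = -34 + 2*v)
sqrt(Z(617) + 97276) = sqrt((-34 + 2*617) + 97276) = sqrt((-34 + 1234) + 97276) = sqrt(1200 + 97276) = sqrt(98476) = 2*sqrt(24619)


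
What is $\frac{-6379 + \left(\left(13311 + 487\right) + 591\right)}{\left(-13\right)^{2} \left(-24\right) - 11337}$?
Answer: $- \frac{2670}{5131} \approx -0.52037$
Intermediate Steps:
$\frac{-6379 + \left(\left(13311 + 487\right) + 591\right)}{\left(-13\right)^{2} \left(-24\right) - 11337} = \frac{-6379 + \left(13798 + 591\right)}{169 \left(-24\right) - 11337} = \frac{-6379 + 14389}{-4056 - 11337} = \frac{8010}{-15393} = 8010 \left(- \frac{1}{15393}\right) = - \frac{2670}{5131}$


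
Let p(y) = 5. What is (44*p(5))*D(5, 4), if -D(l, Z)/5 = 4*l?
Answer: -22000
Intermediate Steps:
D(l, Z) = -20*l
(44*p(5))*D(5, 4) = (44*5)*(-20*5) = 220*(-100) = -22000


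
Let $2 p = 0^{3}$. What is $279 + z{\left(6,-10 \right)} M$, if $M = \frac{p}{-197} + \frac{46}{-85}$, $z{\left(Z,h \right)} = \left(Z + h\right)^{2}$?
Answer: $\frac{22979}{85} \approx 270.34$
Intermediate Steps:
$p = 0$ ($p = \frac{0^{3}}{2} = \frac{1}{2} \cdot 0 = 0$)
$M = - \frac{46}{85}$ ($M = \frac{0}{-197} + \frac{46}{-85} = 0 \left(- \frac{1}{197}\right) + 46 \left(- \frac{1}{85}\right) = 0 - \frac{46}{85} = - \frac{46}{85} \approx -0.54118$)
$279 + z{\left(6,-10 \right)} M = 279 + \left(6 - 10\right)^{2} \left(- \frac{46}{85}\right) = 279 + \left(-4\right)^{2} \left(- \frac{46}{85}\right) = 279 + 16 \left(- \frac{46}{85}\right) = 279 - \frac{736}{85} = \frac{22979}{85}$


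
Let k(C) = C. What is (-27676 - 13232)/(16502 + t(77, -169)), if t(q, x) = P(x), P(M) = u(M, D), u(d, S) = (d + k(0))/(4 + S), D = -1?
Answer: -122724/49337 ≈ -2.4875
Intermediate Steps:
u(d, S) = d/(4 + S) (u(d, S) = (d + 0)/(4 + S) = d/(4 + S))
P(M) = M/3 (P(M) = M/(4 - 1) = M/3)
t(q, x) = x/3
(-27676 - 13232)/(16502 + t(77, -169)) = (-27676 - 13232)/(16502 + (⅓)*(-169)) = -40908/(16502 - 169/3) = -40908/49337/3 = -40908*3/49337 = -122724/49337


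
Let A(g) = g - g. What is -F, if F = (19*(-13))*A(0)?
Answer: 0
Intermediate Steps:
A(g) = 0
F = 0 (F = (19*(-13))*0 = -247*0 = 0)
-F = -1*0 = 0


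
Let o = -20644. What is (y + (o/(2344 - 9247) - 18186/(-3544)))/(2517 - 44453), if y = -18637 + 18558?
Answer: 66691309/39458924352 ≈ 0.0016901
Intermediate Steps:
y = -79
(y + (o/(2344 - 9247) - 18186/(-3544)))/(2517 - 44453) = (-79 + (-20644/(2344 - 9247) - 18186/(-3544)))/(2517 - 44453) = (-79 + (-20644/(-6903) - 18186*(-1/3544)))/(-41936) = (-79 + (-20644*(-1/6903) + 9093/1772))*(-1/41936) = (-79 + (1588/531 + 9093/1772))*(-1/41936) = (-79 + 7642319/940932)*(-1/41936) = -66691309/940932*(-1/41936) = 66691309/39458924352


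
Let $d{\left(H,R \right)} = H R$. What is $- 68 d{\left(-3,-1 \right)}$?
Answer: $-204$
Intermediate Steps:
$- 68 d{\left(-3,-1 \right)} = - 68 \left(\left(-3\right) \left(-1\right)\right) = \left(-68\right) 3 = -204$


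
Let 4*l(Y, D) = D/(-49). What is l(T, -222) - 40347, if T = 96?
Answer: -3953895/98 ≈ -40346.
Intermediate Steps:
l(Y, D) = -D/196 (l(Y, D) = (D/(-49))/4 = (D*(-1/49))/4 = (-D/49)/4 = -D/196)
l(T, -222) - 40347 = -1/196*(-222) - 40347 = 111/98 - 40347 = -3953895/98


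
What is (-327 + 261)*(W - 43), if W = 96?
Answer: -3498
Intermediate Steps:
(-327 + 261)*(W - 43) = (-327 + 261)*(96 - 43) = -66*53 = -3498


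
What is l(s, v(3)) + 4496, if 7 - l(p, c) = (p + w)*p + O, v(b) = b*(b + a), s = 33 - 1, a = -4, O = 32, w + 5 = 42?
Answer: 2263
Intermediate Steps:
w = 37 (w = -5 + 42 = 37)
s = 32
v(b) = b*(-4 + b) (v(b) = b*(b - 4) = b*(-4 + b))
l(p, c) = -25 - p*(37 + p) (l(p, c) = 7 - ((p + 37)*p + 32) = 7 - ((37 + p)*p + 32) = 7 - (p*(37 + p) + 32) = 7 - (32 + p*(37 + p)) = 7 + (-32 - p*(37 + p)) = -25 - p*(37 + p))
l(s, v(3)) + 4496 = (-25 - 1*32² - 37*32) + 4496 = (-25 - 1*1024 - 1184) + 4496 = (-25 - 1024 - 1184) + 4496 = -2233 + 4496 = 2263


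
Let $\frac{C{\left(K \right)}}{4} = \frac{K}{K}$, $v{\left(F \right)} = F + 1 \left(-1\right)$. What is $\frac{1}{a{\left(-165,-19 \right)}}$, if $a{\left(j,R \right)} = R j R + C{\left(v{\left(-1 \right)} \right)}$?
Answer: $- \frac{1}{59561} \approx -1.679 \cdot 10^{-5}$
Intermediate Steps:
$v{\left(F \right)} = -1 + F$ ($v{\left(F \right)} = F - 1 = -1 + F$)
$C{\left(K \right)} = 4$ ($C{\left(K \right)} = 4 \frac{K}{K} = 4 \cdot 1 = 4$)
$a{\left(j,R \right)} = 4 + j R^{2}$ ($a{\left(j,R \right)} = R j R + 4 = j R^{2} + 4 = 4 + j R^{2}$)
$\frac{1}{a{\left(-165,-19 \right)}} = \frac{1}{4 - 165 \left(-19\right)^{2}} = \frac{1}{4 - 59565} = \frac{1}{-59561} = - \frac{1}{59561}$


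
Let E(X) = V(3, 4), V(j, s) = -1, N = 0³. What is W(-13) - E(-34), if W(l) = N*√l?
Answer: 1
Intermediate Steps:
N = 0
W(l) = 0 (W(l) = 0*√l = 0)
E(X) = -1
W(-13) - E(-34) = 0 - 1*(-1) = 0 + 1 = 1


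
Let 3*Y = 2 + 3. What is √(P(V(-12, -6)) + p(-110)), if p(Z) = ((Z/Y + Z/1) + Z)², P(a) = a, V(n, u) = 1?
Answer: √81797 ≈ 286.00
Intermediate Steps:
Y = 5/3 (Y = (2 + 3)/3 = (⅓)*5 = 5/3 ≈ 1.6667)
p(Z) = 169*Z²/25 (p(Z) = ((Z/(5/3) + Z/1) + Z)² = ((Z*(⅗) + Z*1) + Z)² = ((3*Z/5 + Z) + Z)² = (8*Z/5 + Z)² = (13*Z/5)² = 169*Z²/25)
√(P(V(-12, -6)) + p(-110)) = √(1 + (169/25)*(-110)²) = √(1 + (169/25)*12100) = √(1 + 81796) = √81797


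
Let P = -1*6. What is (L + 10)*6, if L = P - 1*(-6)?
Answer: 60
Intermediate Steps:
P = -6
L = 0 (L = -6 - 1*(-6) = -6 + 6 = 0)
(L + 10)*6 = (0 + 10)*6 = 10*6 = 60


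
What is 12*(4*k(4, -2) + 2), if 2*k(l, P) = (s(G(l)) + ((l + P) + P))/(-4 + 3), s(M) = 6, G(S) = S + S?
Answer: -120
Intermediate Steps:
G(S) = 2*S
k(l, P) = -3 - P - l/2 (k(l, P) = ((6 + ((l + P) + P))/(-4 + 3))/2 = ((6 + ((P + l) + P))/(-1))/2 = ((6 + (l + 2*P))*(-1))/2 = ((6 + l + 2*P)*(-1))/2 = (-6 - l - 2*P)/2 = -3 - P - l/2)
12*(4*k(4, -2) + 2) = 12*(4*(-3 - 1*(-2) - 1/2*4) + 2) = 12*(4*(-3 + 2 - 2) + 2) = 12*(4*(-3) + 2) = 12*(-12 + 2) = 12*(-10) = -120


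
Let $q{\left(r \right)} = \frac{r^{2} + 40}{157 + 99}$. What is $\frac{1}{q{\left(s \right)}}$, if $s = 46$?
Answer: $\frac{64}{539} \approx 0.11874$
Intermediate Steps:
$q{\left(r \right)} = \frac{5}{32} + \frac{r^{2}}{256}$ ($q{\left(r \right)} = \frac{40 + r^{2}}{256} = \left(40 + r^{2}\right) \frac{1}{256} = \frac{5}{32} + \frac{r^{2}}{256}$)
$\frac{1}{q{\left(s \right)}} = \frac{1}{\frac{5}{32} + \frac{46^{2}}{256}} = \frac{1}{\frac{5}{32} + \frac{1}{256} \cdot 2116} = \frac{1}{\frac{5}{32} + \frac{529}{64}} = \frac{1}{\frac{539}{64}} = \frac{64}{539}$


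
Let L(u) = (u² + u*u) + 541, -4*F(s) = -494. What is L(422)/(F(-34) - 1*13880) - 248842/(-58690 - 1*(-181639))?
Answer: -1167412588/41761677 ≈ -27.954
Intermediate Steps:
F(s) = 247/2 (F(s) = -¼*(-494) = 247/2)
L(u) = 541 + 2*u² (L(u) = (u² + u²) + 541 = 2*u² + 541 = 541 + 2*u²)
L(422)/(F(-34) - 1*13880) - 248842/(-58690 - 1*(-181639)) = (541 + 2*422²)/(247/2 - 1*13880) - 248842/(-58690 - 1*(-181639)) = (541 + 2*178084)/(247/2 - 13880) - 248842/(-58690 + 181639) = (541 + 356168)/(-27513/2) - 248842/122949 = 356709*(-2/27513) - 248842*1/122949 = -237806/9171 - 248842/122949 = -1167412588/41761677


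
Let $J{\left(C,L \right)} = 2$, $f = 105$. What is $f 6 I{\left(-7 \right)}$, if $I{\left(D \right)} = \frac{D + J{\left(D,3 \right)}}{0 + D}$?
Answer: $450$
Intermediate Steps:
$I{\left(D \right)} = \frac{2 + D}{D}$ ($I{\left(D \right)} = \frac{D + 2}{0 + D} = \frac{2 + D}{D}$)
$f 6 I{\left(-7 \right)} = 105 \cdot 6 \frac{2 - 7}{-7} = 630 \left(\left(- \frac{1}{7}\right) \left(-5\right)\right) = 630 \cdot \frac{5}{7} = 450$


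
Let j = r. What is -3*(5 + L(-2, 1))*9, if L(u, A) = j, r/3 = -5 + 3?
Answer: 27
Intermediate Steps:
r = -6 (r = 3*(-5 + 3) = 3*(-2) = -6)
j = -6
L(u, A) = -6
-3*(5 + L(-2, 1))*9 = -3*(5 - 6)*9 = -(-3)*9 = -3*(-1)*9 = 3*9 = 27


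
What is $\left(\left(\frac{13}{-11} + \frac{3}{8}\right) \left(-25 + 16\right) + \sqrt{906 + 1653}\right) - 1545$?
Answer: $- \frac{135321}{88} + \sqrt{2559} \approx -1487.2$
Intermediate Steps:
$\left(\left(\frac{13}{-11} + \frac{3}{8}\right) \left(-25 + 16\right) + \sqrt{906 + 1653}\right) - 1545 = \left(\left(13 \left(- \frac{1}{11}\right) + 3 \cdot \frac{1}{8}\right) \left(-9\right) + \sqrt{2559}\right) - 1545 = \left(\left(- \frac{13}{11} + \frac{3}{8}\right) \left(-9\right) + \sqrt{2559}\right) - 1545 = \left(\left(- \frac{71}{88}\right) \left(-9\right) + \sqrt{2559}\right) - 1545 = \left(\frac{639}{88} + \sqrt{2559}\right) - 1545 = - \frac{135321}{88} + \sqrt{2559}$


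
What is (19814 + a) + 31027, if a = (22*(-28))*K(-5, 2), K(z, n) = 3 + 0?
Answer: 48993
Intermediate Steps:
K(z, n) = 3
a = -1848 (a = (22*(-28))*3 = -616*3 = -1848)
(19814 + a) + 31027 = (19814 - 1848) + 31027 = 17966 + 31027 = 48993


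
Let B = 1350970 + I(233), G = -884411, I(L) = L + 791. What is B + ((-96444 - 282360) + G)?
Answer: 88779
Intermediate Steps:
I(L) = 791 + L
B = 1351994 (B = 1350970 + (791 + 233) = 1350970 + 1024 = 1351994)
B + ((-96444 - 282360) + G) = 1351994 + ((-96444 - 282360) - 884411) = 1351994 + (-378804 - 884411) = 1351994 - 1263215 = 88779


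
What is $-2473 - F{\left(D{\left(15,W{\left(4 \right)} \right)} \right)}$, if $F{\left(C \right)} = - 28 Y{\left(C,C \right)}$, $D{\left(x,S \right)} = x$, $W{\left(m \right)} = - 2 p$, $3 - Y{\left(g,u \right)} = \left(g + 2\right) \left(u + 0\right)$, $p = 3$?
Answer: $-9529$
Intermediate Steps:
$Y{\left(g,u \right)} = 3 - u \left(2 + g\right)$ ($Y{\left(g,u \right)} = 3 - \left(g + 2\right) \left(u + 0\right) = 3 - \left(2 + g\right) u = 3 - u \left(2 + g\right)$)
$W{\left(m \right)} = -6$ ($W{\left(m \right)} = \left(-2\right) 3 = -6$)
$F{\left(C \right)} = -84 + 28 C^{2} + 56 C$ ($F{\left(C \right)} = - 28 \left(3 - 2 C - C C\right) = - 28 \left(3 - 2 C - C^{2}\right) = - 28 \left(3 - C^{2} - 2 C\right) = -84 + 28 C^{2} + 56 C$)
$-2473 - F{\left(D{\left(15,W{\left(4 \right)} \right)} \right)} = -2473 - \left(-84 + 28 \cdot 15^{2} + 56 \cdot 15\right) = -2473 - \left(-84 + 28 \cdot 225 + 840\right) = -2473 - \left(-84 + 6300 + 840\right) = -2473 - 7056 = -9529$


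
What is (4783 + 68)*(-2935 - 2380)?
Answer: -25783065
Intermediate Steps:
(4783 + 68)*(-2935 - 2380) = 4851*(-5315) = -25783065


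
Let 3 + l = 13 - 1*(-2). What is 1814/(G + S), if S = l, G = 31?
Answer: 1814/43 ≈ 42.186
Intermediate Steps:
l = 12 (l = -3 + (13 - 1*(-2)) = -3 + (13 + 2) = -3 + 15 = 12)
S = 12
1814/(G + S) = 1814/(31 + 12) = 1814/43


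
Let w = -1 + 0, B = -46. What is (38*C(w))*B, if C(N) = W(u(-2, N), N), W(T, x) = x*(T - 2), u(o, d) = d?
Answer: -5244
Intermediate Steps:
w = -1
W(T, x) = x*(-2 + T)
C(N) = N*(-2 + N)
(38*C(w))*B = (38*(-(-2 - 1)))*(-46) = (38*(-1*(-3)))*(-46) = (38*3)*(-46) = 114*(-46) = -5244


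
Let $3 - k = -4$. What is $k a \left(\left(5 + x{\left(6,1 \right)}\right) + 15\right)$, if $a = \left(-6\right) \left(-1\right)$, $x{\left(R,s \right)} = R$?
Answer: $1092$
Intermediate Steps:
$k = 7$ ($k = 3 - -4 = 3 + 4 = 7$)
$a = 6$
$k a \left(\left(5 + x{\left(6,1 \right)}\right) + 15\right) = 7 \cdot 6 \left(\left(5 + 6\right) + 15\right) = 42 \left(11 + 15\right) = 42 \cdot 26 = 1092$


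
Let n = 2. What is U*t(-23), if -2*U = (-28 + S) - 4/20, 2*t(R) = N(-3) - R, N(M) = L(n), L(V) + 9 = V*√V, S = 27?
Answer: 21/5 + 3*√2/5 ≈ 5.0485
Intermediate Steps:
L(V) = -9 + V^(3/2) (L(V) = -9 + V*√V = -9 + V^(3/2))
N(M) = -9 + 2*√2 (N(M) = -9 + 2^(3/2) = -9 + 2*√2)
t(R) = -9/2 + √2 - R/2 (t(R) = ((-9 + 2*√2) - R)/2 = (-9 - R + 2*√2)/2 = -9/2 + √2 - R/2)
U = ⅗ (U = -((-28 + 27) - 4/20)/2 = -(-1 - 4*1/20)/2 = -(-1 - ⅕)/2 = -½*(-6/5) = ⅗ ≈ 0.60000)
U*t(-23) = 3*(-9/2 + √2 - ½*(-23))/5 = 3*(-9/2 + √2 + 23/2)/5 = 3*(7 + √2)/5 = 21/5 + 3*√2/5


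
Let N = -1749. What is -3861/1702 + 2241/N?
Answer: -3522357/992266 ≈ -3.5498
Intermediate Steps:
-3861/1702 + 2241/N = -3861/1702 + 2241/(-1749) = -3861*1/1702 + 2241*(-1/1749) = -3861/1702 - 747/583 = -3522357/992266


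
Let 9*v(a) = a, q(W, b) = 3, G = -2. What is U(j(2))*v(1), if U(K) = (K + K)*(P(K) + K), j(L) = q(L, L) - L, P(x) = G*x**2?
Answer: -2/9 ≈ -0.22222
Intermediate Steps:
v(a) = a/9
P(x) = -2*x**2
j(L) = 3 - L
U(K) = 2*K*(K - 2*K**2) (U(K) = (K + K)*(-2*K**2 + K) = (2*K)*(K - 2*K**2) = 2*K*(K - 2*K**2))
U(j(2))*v(1) = ((3 - 1*2)**2*(2 - 4*(3 - 1*2)))*((1/9)*1) = ((3 - 2)**2*(2 - 4*(3 - 2)))*(1/9) = (1**2*(2 - 4*1))*(1/9) = (1*(2 - 4))*(1/9) = (1*(-2))*(1/9) = -2*1/9 = -2/9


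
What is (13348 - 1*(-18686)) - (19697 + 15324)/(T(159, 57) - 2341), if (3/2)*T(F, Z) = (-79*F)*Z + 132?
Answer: 15362612435/479571 ≈ 32034.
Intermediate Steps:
T(F, Z) = 88 - 158*F*Z/3 (T(F, Z) = 2*((-79*F)*Z + 132)/3 = 2*(-79*F*Z + 132)/3 = 2*(132 - 79*F*Z)/3 = 88 - 158*F*Z/3)
(13348 - 1*(-18686)) - (19697 + 15324)/(T(159, 57) - 2341) = (13348 - 1*(-18686)) - (19697 + 15324)/((88 - 158/3*159*57) - 2341) = (13348 + 18686) - 35021/((88 - 477318) - 2341) = 32034 - 35021/(-477230 - 2341) = 32034 - 35021/(-479571) = 32034 - 35021*(-1)/479571 = 32034 - 1*(-35021/479571) = 32034 + 35021/479571 = 15362612435/479571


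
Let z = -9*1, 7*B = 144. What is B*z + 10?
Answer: -1226/7 ≈ -175.14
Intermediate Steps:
B = 144/7 (B = (⅐)*144 = 144/7 ≈ 20.571)
z = -9
B*z + 10 = (144/7)*(-9) + 10 = -1296/7 + 10 = -1226/7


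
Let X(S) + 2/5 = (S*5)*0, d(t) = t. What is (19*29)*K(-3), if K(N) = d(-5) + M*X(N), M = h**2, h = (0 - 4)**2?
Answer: -295887/5 ≈ -59177.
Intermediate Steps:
h = 16 (h = (-4)**2 = 16)
X(S) = -2/5 (X(S) = -2/5 + (S*5)*0 = -2/5 + (5*S)*0 = -2/5 + 0 = -2/5)
M = 256 (M = 16**2 = 256)
K(N) = -537/5 (K(N) = -5 + 256*(-2/5) = -5 - 512/5 = -537/5)
(19*29)*K(-3) = (19*29)*(-537/5) = 551*(-537/5) = -295887/5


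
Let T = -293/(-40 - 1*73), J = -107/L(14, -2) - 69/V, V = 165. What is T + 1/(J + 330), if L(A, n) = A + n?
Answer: 62084807/23915207 ≈ 2.5960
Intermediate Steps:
J = -6161/660 (J = -107/(14 - 2) - 69/165 = -107/12 - 69*1/165 = -107*1/12 - 23/55 = -107/12 - 23/55 = -6161/660 ≈ -9.3349)
T = 293/113 (T = -293/(-40 - 73) = -293/(-113) = -293*(-1/113) = 293/113 ≈ 2.5929)
T + 1/(J + 330) = 293/113 + 1/(-6161/660 + 330) = 293/113 + 1/(211639/660) = 293/113 + 660/211639 = 62084807/23915207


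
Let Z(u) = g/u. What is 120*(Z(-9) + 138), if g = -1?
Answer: 49720/3 ≈ 16573.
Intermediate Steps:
Z(u) = -1/u
120*(Z(-9) + 138) = 120*(-1/(-9) + 138) = 120*(-1*(-1/9) + 138) = 120*(1/9 + 138) = 120*(1243/9) = 49720/3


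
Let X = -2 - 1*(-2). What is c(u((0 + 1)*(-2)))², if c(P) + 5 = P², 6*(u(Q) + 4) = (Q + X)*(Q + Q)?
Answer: 361/81 ≈ 4.4568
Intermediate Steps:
X = 0 (X = -2 + 2 = 0)
u(Q) = -4 + Q²/3 (u(Q) = -4 + ((Q + 0)*(Q + Q))/6 = -4 + (Q*(2*Q))/6 = -4 + (2*Q²)/6 = -4 + Q²/3)
c(P) = -5 + P²
c(u((0 + 1)*(-2)))² = (-5 + (-4 + ((0 + 1)*(-2))²/3)²)² = (-5 + (-4 + (1*(-2))²/3)²)² = (-5 + (-4 + (⅓)*(-2)²)²)² = (-5 + (-4 + (⅓)*4)²)² = (-5 + (-4 + 4/3)²)² = (-5 + (-8/3)²)² = (-5 + 64/9)² = (19/9)² = 361/81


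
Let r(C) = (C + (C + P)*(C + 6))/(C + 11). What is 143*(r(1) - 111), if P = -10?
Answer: -99671/6 ≈ -16612.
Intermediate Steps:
r(C) = (C + (-10 + C)*(6 + C))/(11 + C) (r(C) = (C + (C - 10)*(C + 6))/(C + 11) = (C + (-10 + C)*(6 + C))/(11 + C))
143*(r(1) - 111) = 143*((-60 + 1² - 3*1)/(11 + 1) - 111) = 143*((-60 + 1 - 3)/12 - 111) = 143*((1/12)*(-62) - 111) = 143*(-31/6 - 111) = 143*(-697/6) = -99671/6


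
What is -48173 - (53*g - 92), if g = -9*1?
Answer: -47604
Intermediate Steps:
g = -9
-48173 - (53*g - 92) = -48173 - (53*(-9) - 92) = -48173 - (-477 - 92) = -48173 - 1*(-569) = -48173 + 569 = -47604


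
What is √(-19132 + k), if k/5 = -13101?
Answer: I*√84637 ≈ 290.92*I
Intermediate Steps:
k = -65505 (k = 5*(-13101) = -65505)
√(-19132 + k) = √(-19132 - 65505) = √(-84637) = I*√84637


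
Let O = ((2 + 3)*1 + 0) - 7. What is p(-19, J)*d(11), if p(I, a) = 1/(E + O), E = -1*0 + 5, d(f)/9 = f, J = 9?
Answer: 33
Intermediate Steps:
d(f) = 9*f
E = 5 (E = 0 + 5 = 5)
O = -2 (O = (5*1 + 0) - 7 = (5 + 0) - 7 = 5 - 7 = -2)
p(I, a) = 1/3 (p(I, a) = 1/(5 - 2) = 1/3)
p(-19, J)*d(11) = (9*11)/3 = (1/3)*99 = 33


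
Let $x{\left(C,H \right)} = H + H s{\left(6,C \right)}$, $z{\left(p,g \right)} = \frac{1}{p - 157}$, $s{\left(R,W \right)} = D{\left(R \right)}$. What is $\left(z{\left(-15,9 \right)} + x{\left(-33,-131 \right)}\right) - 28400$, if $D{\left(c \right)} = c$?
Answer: $- \frac{5042525}{172} \approx -29317.0$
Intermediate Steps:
$s{\left(R,W \right)} = R$
$z{\left(p,g \right)} = \frac{1}{-157 + p}$
$x{\left(C,H \right)} = 7 H$ ($x{\left(C,H \right)} = H + H 6 = H + 6 H = 7 H$)
$\left(z{\left(-15,9 \right)} + x{\left(-33,-131 \right)}\right) - 28400 = \left(\frac{1}{-157 - 15} + 7 \left(-131\right)\right) - 28400 = \left(\frac{1}{-172} - 917\right) - 28400 = \left(- \frac{1}{172} - 917\right) - 28400 = - \frac{157725}{172} - 28400 = - \frac{5042525}{172}$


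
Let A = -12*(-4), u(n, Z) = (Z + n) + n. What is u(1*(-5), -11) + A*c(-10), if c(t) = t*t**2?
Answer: -48021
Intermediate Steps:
u(n, Z) = Z + 2*n
c(t) = t**3
A = 48
u(1*(-5), -11) + A*c(-10) = (-11 + 2*(1*(-5))) + 48*(-10)**3 = (-11 + 2*(-5)) + 48*(-1000) = (-11 - 10) - 48000 = -21 - 48000 = -48021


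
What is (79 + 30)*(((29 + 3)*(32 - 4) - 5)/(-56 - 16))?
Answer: -10791/8 ≈ -1348.9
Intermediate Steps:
(79 + 30)*(((29 + 3)*(32 - 4) - 5)/(-56 - 16)) = 109*((32*28 - 5)/(-72)) = 109*((896 - 5)*(-1/72)) = 109*(891*(-1/72)) = 109*(-99/8) = -10791/8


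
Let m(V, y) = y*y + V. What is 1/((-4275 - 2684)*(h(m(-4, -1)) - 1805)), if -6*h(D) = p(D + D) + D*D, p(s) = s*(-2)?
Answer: 2/25170703 ≈ 7.9457e-8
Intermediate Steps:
m(V, y) = V + y² (m(V, y) = y² + V = V + y²)
p(s) = -2*s
h(D) = -D²/6 + 2*D/3 (h(D) = -(-2*(D + D) + D*D)/6 = -(-4*D + D²)/6 = -(D² - 4*D)/6 = -D²/6 + 2*D/3)
1/((-4275 - 2684)*(h(m(-4, -1)) - 1805)) = 1/((-4275 - 2684)*((-4 + (-1)²)*(4 - (-4 + (-1)²))/6 - 1805)) = 1/(-6959*((-4 + 1)*(4 - (-4 + 1))/6 - 1805)) = 1/(-6959*((⅙)*(-3)*(4 - 1*(-3)) - 1805)) = 1/(-6959*((⅙)*(-3)*(4 + 3) - 1805)) = 1/(-6959*((⅙)*(-3)*7 - 1805)) = 1/(-6959*(-7/2 - 1805)) = 1/(-6959*(-3617/2)) = 1/(25170703/2) = 2/25170703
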